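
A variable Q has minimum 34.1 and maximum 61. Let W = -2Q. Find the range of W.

Range of Q = 61 − 34.1 = 26.9.
Range(W) = |a|·Range(Q) = |-2|·26.9 = 53.8.

Range(W) = 53.8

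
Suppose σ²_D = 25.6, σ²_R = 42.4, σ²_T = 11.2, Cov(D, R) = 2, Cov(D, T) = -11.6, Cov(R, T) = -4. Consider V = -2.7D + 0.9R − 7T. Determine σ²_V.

σ²_V = a²·σ²_D + b²·σ²_R + c²·σ²_T + 2ab·Cov(D, R) + 2ac·Cov(D, T) + 2bc·Cov(R, T), with a = -2.7, b = 0.9, c = -7.
= 186.624 + 34.344 + 548.8 + (-9.72) + (-438.48) + 50.4
= 371.968.

σ²_V = 371.968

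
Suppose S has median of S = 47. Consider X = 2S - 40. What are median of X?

median of X = 54

A linear map preserves order up to sign, so median of X = a·median of S + b = 2·47 + (-40) = 54.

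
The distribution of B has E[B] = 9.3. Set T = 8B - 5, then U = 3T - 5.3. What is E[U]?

E[T] = 8·9.3 + (-5) = 69.4.
E[U] = 3·69.4 + (-5.3) = 202.9.

E[U] = 202.9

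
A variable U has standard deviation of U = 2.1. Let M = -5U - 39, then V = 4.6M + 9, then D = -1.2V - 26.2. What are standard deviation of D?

standard deviation of D = 57.96

standard deviation of M = |-5|·2.1 = 10.5.
standard deviation of V = |4.6|·10.5 = 48.3.
standard deviation of D = |-1.2|·48.3 = 57.96.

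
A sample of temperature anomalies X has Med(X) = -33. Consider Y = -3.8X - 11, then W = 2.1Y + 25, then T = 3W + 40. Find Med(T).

Med(T) = 835.72

Med(Y) = (-3.8)·(-33) + (-11) = 114.4.
Med(W) = 2.1·114.4 + 25 = 265.24.
Med(T) = 3·265.24 + 40 = 835.72.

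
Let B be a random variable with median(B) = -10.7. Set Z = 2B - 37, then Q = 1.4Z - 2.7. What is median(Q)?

median(Z) = 2·(-10.7) + (-37) = -58.4.
median(Q) = 1.4·(-58.4) + (-2.7) = -84.46.

median(Q) = -84.46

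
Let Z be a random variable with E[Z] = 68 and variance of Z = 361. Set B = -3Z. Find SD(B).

B = -3Z is linear with a = -3, b = 0.
SD(Z) = √361 = 19.
SD(B) = |a|·SD(Z) = |-3|·19 = 57.

SD(B) = 57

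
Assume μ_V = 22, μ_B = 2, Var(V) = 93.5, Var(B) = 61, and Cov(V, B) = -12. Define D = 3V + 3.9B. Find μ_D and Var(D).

μ_D = 73.8, Var(D) = 1488.51

μ_D = 3·μ_V + 3.9·μ_B = 3·22 + 3.9·2 = 73.8.
Var(D) = a²·Var(V) + b²·Var(B) + 2ab·Cov(V, B) with a = 3, b = 3.9.
= 3²·93.5 + 3.9²·61 + 2·3·3.9·(-12)
= 841.5 + 927.81 + (-280.8) = 1488.51.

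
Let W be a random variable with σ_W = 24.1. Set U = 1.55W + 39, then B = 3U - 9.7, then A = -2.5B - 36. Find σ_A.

σ_U = |1.55|·24.1 = 37.355.
σ_B = |3|·37.355 = 112.065.
σ_A = |-2.5|·112.065 = 280.1625.

σ_A = 280.1625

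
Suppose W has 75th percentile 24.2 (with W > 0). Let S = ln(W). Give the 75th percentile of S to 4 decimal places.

ln(W) is increasing, so P_{75}(S) = g(P_{75}(W)) ≈ 3.1864.

75th percentile of S = 3.1864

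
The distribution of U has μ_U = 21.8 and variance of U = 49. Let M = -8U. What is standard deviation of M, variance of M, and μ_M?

standard deviation of M = 56, variance of M = 3136, μ_M = -174.4

M = -8U is linear with a = -8, b = 0.
standard deviation of U = √49 = 7.
standard deviation of M = |a|·standard deviation of U = |-8|·7 = 56.
variance of M = a²·variance of U = (-8)²·49 = 3136.
μ_M = a·μ_U + b = (-8)·21.8 = -174.4.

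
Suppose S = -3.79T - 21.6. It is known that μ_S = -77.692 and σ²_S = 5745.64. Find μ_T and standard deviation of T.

μ_T = 14.8, standard deviation of T = 20

From S = -3.79T - 21.6: μ_S = a·μ_T + b, so μ_T = (μ_S − b)/a = (-77.692 − (-21.6))/(-3.79) = 14.8.
standard deviation of S = √5745.64 = 75.8.
standard deviation of S = |a|·standard deviation of T, so standard deviation of T = 75.8/|-3.79| = 20.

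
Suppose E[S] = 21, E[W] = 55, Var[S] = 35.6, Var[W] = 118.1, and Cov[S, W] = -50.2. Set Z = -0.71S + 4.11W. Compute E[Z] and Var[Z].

E[Z] = (-0.71)·E[S] + 4.11·E[W] = (-0.71)·21 + 4.11·55 = 211.14.
Var[Z] = a²·Var[S] + b²·Var[W] + 2ab·Cov[S, W] with a = -0.71, b = 4.11.
= (-0.71)²·35.6 + 4.11²·118.1 + 2·(-0.71)·4.11·(-50.2)
= 17.94596 + 1994.95701 + 292.97724 = 2305.88021.

E[Z] = 211.14, Var[Z] = 2305.88021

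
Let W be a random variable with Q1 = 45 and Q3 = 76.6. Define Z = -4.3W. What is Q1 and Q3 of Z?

a = -4.3 < 0 reverses order: Q1(Z) comes from Q3(W), Q3(Z) from Q1(W).
Q1(Z) = (-4.3)·76.6 = -329.38; Q3(Z) = (-4.3)·45 = -193.5.

Q1(Z) = -329.38, Q3(Z) = -193.5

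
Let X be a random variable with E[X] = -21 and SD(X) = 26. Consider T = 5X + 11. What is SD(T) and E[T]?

SD(T) = 130, E[T] = -94

T = 5X + 11 is linear with a = 5, b = 11.
SD(T) = |a|·SD(X) = |5|·26 = 130.
E[T] = a·E[X] + b = 5·(-21) + 11 = -94.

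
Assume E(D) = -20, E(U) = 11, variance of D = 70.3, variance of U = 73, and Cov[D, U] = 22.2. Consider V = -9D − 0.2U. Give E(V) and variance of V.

E(V) = 177.8, variance of V = 5777.14

E(V) = (-9)·E(D) + (-0.2)·E(U) = (-9)·(-20) + (-0.2)·11 = 177.8.
variance of V = a²·variance of D + b²·variance of U + 2ab·Cov[D, U] with a = -9, b = -0.2.
= (-9)²·70.3 + (-0.2)²·73 + 2·(-9)·(-0.2)·22.2
= 5694.3 + 2.92 + 79.92 = 5777.14.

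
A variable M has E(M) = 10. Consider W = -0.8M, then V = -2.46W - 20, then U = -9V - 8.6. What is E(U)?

E(W) = (-0.8)·10 = -8.
E(V) = (-2.46)·(-8) + (-20) = -0.32.
E(U) = (-9)·(-0.32) + (-8.6) = -5.72.

E(U) = -5.72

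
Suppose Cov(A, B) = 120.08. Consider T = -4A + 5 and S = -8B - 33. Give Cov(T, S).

Cov(T, S) = a·c·Cov(A, B) = (-4)·(-8)·120.08 = 3842.56. Additive constants drop out.

Cov(T, S) = 3842.56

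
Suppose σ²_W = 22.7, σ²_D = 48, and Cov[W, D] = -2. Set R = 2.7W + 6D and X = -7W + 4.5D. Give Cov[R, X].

Cov[R, X] = 926.67

By bilinearity, Cov[R, X] = ac·σ²_W + bd·σ²_D + (ad+bc)·Cov[W, D], with a=2.7, b=6, c=-7, d=4.5.
ac·σ²_W = 2.7·(-7)·22.7 = -429.03
bd·σ²_D = 6·4.5·48 = 1296
(ad+bc)·Cov[W, D] = (-29.85)·(-2) = 59.7
Cov[R, X] = -429.03 + 1296 + 59.7 = 926.67.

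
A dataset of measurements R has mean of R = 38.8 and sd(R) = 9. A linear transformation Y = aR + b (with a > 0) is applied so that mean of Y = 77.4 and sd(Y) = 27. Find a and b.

a = 3, b = -39

sd(Y) = a·sd(R) (a > 0), so a = 27/9 = 3.
mean of Y = a·mean of R + b, so b = 77.4 − 3·38.8 = -39.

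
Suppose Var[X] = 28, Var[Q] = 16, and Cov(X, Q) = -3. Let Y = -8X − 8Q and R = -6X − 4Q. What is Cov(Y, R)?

By bilinearity, Cov(Y, R) = ac·Var[X] + bd·Var[Q] + (ad+bc)·Cov(X, Q), with a=-8, b=-8, c=-6, d=-4.
ac·Var[X] = (-8)·(-6)·28 = 1344
bd·Var[Q] = (-8)·(-4)·16 = 512
(ad+bc)·Cov(X, Q) = (80)·(-3) = -240
Cov(Y, R) = 1344 + 512 + (-240) = 1616.

Cov(Y, R) = 1616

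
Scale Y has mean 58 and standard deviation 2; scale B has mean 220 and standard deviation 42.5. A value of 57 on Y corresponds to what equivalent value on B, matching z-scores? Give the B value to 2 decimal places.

z = (57 − 58)/2 = -0.5.
B = 220 + z·42.5 = 220 + (57 − 58)·42.5/2 = 198.75.

B = 198.75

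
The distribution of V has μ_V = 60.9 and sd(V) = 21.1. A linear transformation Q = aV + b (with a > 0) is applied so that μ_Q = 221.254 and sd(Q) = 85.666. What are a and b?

a = 4.06, b = -26

sd(Q) = a·sd(V) (a > 0), so a = 85.666/21.1 = 4.06.
μ_Q = a·μ_V + b, so b = 221.254 − 4.06·60.9 = -26.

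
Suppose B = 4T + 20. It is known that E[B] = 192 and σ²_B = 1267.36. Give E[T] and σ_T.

E[T] = 43, σ_T = 8.9

From B = 4T + 20: E[B] = a·E[T] + b, so E[T] = (E[B] − b)/a = (192 − 20)/4 = 43.
σ_B = √1267.36 = 35.6.
σ_B = |a|·σ_T, so σ_T = 35.6/|4| = 8.9.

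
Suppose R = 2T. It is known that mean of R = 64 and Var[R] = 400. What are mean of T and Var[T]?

mean of T = 32, Var[T] = 100

From R = 2T: mean of R = a·mean of T + b, so mean of T = (mean of R − b)/a = (64 − 0)/2 = 32.
Var[R] = a²·Var[T], so Var[T] = 400/2² = 100.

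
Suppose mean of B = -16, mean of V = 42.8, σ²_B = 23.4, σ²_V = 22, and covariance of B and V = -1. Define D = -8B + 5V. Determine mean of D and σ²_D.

mean of D = (-8)·mean of B + 5·mean of V = (-8)·(-16) + 5·42.8 = 342.
σ²_D = a²·σ²_B + b²·σ²_V + 2ab·covariance of B and V with a = -8, b = 5.
= (-8)²·23.4 + 5²·22 + 2·(-8)·5·(-1)
= 1497.6 + 550 + 80 = 2127.6.

mean of D = 342, σ²_D = 2127.6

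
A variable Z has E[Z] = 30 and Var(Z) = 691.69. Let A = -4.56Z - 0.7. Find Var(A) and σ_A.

A = -4.56Z - 0.7 is linear with a = -4.56, b = -0.7.
Var(A) = a²·Var(Z) = (-4.56)²·691.69 = 14382.725184 (the additive constant -0.7 does not affect variance).
σ_Z = √691.69 = 26.3.
σ_A = |a|·σ_Z = |-4.56|·26.3 = 119.928.

Var(A) = 14382.725184, σ_A = 119.928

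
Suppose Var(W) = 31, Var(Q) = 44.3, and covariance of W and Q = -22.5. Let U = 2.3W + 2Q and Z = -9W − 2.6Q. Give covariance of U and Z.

By bilinearity, covariance of U and Z = ac·Var(W) + bd·Var(Q) + (ad+bc)·covariance of W and Q, with a=2.3, b=2, c=-9, d=-2.6.
ac·Var(W) = 2.3·(-9)·31 = -641.7
bd·Var(Q) = 2·(-2.6)·44.3 = -230.36
(ad+bc)·covariance of W and Q = (-23.98)·(-22.5) = 539.55
covariance of U and Z = -641.7 + (-230.36) + 539.55 = -332.51.

covariance of U and Z = -332.51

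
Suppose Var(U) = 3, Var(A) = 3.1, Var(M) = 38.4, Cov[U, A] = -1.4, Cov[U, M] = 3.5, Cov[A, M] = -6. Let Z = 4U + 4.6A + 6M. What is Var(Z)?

Var(Z) = 1281.276

Var(Z) = a²·Var(U) + b²·Var(A) + c²·Var(M) + 2ab·Cov[U, A] + 2ac·Cov[U, M] + 2bc·Cov[A, M], with a = 4, b = 4.6, c = 6.
= 48 + 65.596 + 1382.4 + (-51.52) + 168 + (-331.2)
= 1281.276.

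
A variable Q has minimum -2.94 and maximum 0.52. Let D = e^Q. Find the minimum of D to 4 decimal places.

e^Q is increasing on this domain, so min(D) comes from min(Q) = -2.94: min(D) = exp(-2.94) ≈ 0.0529.

min(D) = 0.0529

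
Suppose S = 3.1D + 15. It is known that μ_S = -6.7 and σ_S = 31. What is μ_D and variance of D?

From S = 3.1D + 15: μ_S = a·μ_D + b, so μ_D = (μ_S − b)/a = (-6.7 − 15)/3.1 = -7.
variance of S = 31² = 961.
variance of S = a²·variance of D, so variance of D = 961/3.1² = 100.

μ_D = -7, variance of D = 100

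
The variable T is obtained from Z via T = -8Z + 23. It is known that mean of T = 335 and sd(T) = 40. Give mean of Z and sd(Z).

mean of Z = -39, sd(Z) = 5

From T = -8Z + 23: mean of T = a·mean of Z + b, so mean of Z = (mean of T − b)/a = (335 − 23)/(-8) = -39.
sd(T) = |a|·sd(Z), so sd(Z) = 40/|-8| = 5.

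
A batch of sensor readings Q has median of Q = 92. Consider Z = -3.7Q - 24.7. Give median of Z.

median of Z = -365.1

A linear map preserves order up to sign, so median of Z = a·median of Q + b = (-3.7)·92 + (-24.7) = -365.1.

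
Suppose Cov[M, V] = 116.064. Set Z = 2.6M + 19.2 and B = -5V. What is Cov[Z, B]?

Cov[Z, B] = a·c·Cov[M, V] = 2.6·(-5)·116.064 = -1508.832. Additive constants drop out.

Cov[Z, B] = -1508.832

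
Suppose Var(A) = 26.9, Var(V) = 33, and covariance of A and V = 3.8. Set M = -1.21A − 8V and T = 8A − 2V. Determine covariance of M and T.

covariance of M and T = 33.604

By bilinearity, covariance of M and T = ac·Var(A) + bd·Var(V) + (ad+bc)·covariance of A and V, with a=-1.21, b=-8, c=8, d=-2.
ac·Var(A) = (-1.21)·8·26.9 = -260.392
bd·Var(V) = (-8)·(-2)·33 = 528
(ad+bc)·covariance of A and V = (-61.58)·3.8 = -234.004
covariance of M and T = -260.392 + 528 + (-234.004) = 33.604.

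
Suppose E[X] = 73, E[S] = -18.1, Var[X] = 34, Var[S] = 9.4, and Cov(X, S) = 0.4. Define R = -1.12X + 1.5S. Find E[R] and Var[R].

E[R] = -108.91, Var[R] = 62.4556

E[R] = (-1.12)·E[X] + 1.5·E[S] = (-1.12)·73 + 1.5·(-18.1) = -108.91.
Var[R] = a²·Var[X] + b²·Var[S] + 2ab·Cov(X, S) with a = -1.12, b = 1.5.
= (-1.12)²·34 + 1.5²·9.4 + 2·(-1.12)·1.5·0.4
= 42.6496 + 21.15 + (-1.344) = 62.4556.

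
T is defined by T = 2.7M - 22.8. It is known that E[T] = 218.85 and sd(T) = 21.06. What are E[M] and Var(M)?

E[M] = 89.5, Var(M) = 60.84

From T = 2.7M - 22.8: E[T] = a·E[M] + b, so E[M] = (E[T] − b)/a = (218.85 − (-22.8))/2.7 = 89.5.
Var(T) = 21.06² = 443.5236.
Var(T) = a²·Var(M), so Var(M) = 443.5236/2.7² = 60.84.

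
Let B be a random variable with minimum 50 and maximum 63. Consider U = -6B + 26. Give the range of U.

Range(U) = 78

Range of B = 63 − 50 = 13.
Range(U) = |a|·Range(B) = |-6|·13 = 78.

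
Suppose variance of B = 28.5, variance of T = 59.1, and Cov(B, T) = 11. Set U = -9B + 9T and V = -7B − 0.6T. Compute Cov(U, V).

Cov(U, V) = 842.76

By bilinearity, Cov(U, V) = ac·variance of B + bd·variance of T + (ad+bc)·Cov(B, T), with a=-9, b=9, c=-7, d=-0.6.
ac·variance of B = (-9)·(-7)·28.5 = 1795.5
bd·variance of T = 9·(-0.6)·59.1 = -319.14
(ad+bc)·Cov(B, T) = (-57.6)·11 = -633.6
Cov(U, V) = 1795.5 + (-319.14) + (-633.6) = 842.76.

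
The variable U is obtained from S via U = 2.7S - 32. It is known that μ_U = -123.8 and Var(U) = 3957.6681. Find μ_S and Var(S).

From U = 2.7S - 32: μ_U = a·μ_S + b, so μ_S = (μ_U − b)/a = (-123.8 − (-32))/2.7 = -34.
Var(U) = a²·Var(S), so Var(S) = 3957.6681/2.7² = 542.89.

μ_S = -34, Var(S) = 542.89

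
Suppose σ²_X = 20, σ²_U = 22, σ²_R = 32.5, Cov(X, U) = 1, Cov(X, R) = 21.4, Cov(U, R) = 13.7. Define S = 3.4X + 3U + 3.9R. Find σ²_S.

σ²_S = a²·σ²_X + b²·σ²_U + c²·σ²_R + 2ab·Cov(X, U) + 2ac·Cov(X, R) + 2bc·Cov(U, R), with a = 3.4, b = 3, c = 3.9.
= 231.2 + 198 + 494.325 + 20.4 + 567.528 + 320.58
= 1832.033.

σ²_S = 1832.033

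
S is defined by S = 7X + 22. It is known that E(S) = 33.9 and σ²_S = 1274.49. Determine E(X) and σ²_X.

E(X) = 1.7, σ²_X = 26.01

From S = 7X + 22: E(S) = a·E(X) + b, so E(X) = (E(S) − b)/a = (33.9 − 22)/7 = 1.7.
σ²_S = a²·σ²_X, so σ²_X = 1274.49/7² = 26.01.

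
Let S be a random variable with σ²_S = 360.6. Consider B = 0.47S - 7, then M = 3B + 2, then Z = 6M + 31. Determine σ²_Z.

σ²_B = 0.47²·360.6 = 79.65654.
σ²_M = 3²·79.65654 = 716.90886.
σ²_Z = 6²·716.90886 = 25808.71896.

σ²_Z = 25808.71896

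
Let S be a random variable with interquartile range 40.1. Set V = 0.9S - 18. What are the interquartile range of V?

Under V = aS + b, IQR(V) = |a|·IQR(S) = |0.9|·40.1 = 36.09 (shifts cancel; spread scales by |a|).

IQR(V) = 36.09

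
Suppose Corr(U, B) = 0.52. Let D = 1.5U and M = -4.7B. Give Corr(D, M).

Corr(D, M) = -0.52

Linear rescalings preserve |correlation|; the slopes 1.5 and -4.7 have opposite signs, so the correlation flips sign: Corr(D, M) = −Corr(U, B) = -0.52.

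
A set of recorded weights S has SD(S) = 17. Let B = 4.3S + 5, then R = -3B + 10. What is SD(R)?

SD(B) = |4.3|·17 = 73.1.
SD(R) = |-3|·73.1 = 219.3.

SD(R) = 219.3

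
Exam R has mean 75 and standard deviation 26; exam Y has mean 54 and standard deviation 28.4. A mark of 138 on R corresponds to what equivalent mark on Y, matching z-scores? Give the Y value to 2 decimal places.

Y = 122.82

z = (138 − 75)/26 ≈ 2.4231.
Y = 54 + z·28.4 = 54 + (138 − 75)·28.4/26 ≈ 122.82.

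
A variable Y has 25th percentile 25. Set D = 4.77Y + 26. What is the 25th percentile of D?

Since a = 4.77 > 0 the transformation is increasing, so the 25th percentile of D = a·(P_{25} of Y) + b = 4.77·25 + 26 = 145.25.

25th percentile of D = 145.25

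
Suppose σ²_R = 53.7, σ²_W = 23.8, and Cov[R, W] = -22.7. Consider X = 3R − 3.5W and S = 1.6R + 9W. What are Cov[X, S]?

Cov[X, S] = -977.72

By bilinearity, Cov[X, S] = ac·σ²_R + bd·σ²_W + (ad+bc)·Cov[R, W], with a=3, b=-3.5, c=1.6, d=9.
ac·σ²_R = 3·1.6·53.7 = 257.76
bd·σ²_W = (-3.5)·9·23.8 = -749.7
(ad+bc)·Cov[R, W] = (21.4)·(-22.7) = -485.78
Cov[X, S] = 257.76 + (-749.7) + (-485.78) = -977.72.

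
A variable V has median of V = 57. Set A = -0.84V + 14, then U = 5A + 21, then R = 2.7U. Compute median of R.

median of A = (-0.84)·57 + 14 = -33.88.
median of U = 5·(-33.88) + 21 = -148.4.
median of R = 2.7·(-148.4) = -400.68.

median of R = -400.68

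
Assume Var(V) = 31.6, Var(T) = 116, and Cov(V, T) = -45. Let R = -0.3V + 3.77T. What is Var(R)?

Var(R) = a²·Var(V) + b²·Var(T) + 2ab·Cov(V, T) with a = -0.3, b = 3.77.
= (-0.3)²·31.6 + 3.77²·116 + 2·(-0.3)·3.77·(-45)
= 2.844 + 1648.6964 + 101.79 = 1753.3304.

Var(R) = 1753.3304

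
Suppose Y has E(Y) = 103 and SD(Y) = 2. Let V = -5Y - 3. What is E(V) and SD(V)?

V = -5Y - 3 is linear with a = -5, b = -3.
E(V) = a·E(Y) + b = (-5)·103 + (-3) = -518.
SD(V) = |a|·SD(Y) = |-5|·2 = 10.

E(V) = -518, SD(V) = 10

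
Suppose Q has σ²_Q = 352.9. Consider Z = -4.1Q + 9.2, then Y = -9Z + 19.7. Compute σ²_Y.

σ²_Y = 480512.169

σ²_Z = (-4.1)²·352.9 = 5932.249.
σ²_Y = (-9)²·5932.249 = 480512.169.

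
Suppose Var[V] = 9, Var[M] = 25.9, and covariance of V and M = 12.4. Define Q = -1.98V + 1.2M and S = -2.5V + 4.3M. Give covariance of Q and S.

By bilinearity, covariance of Q and S = ac·Var[V] + bd·Var[M] + (ad+bc)·covariance of V and M, with a=-1.98, b=1.2, c=-2.5, d=4.3.
ac·Var[V] = (-1.98)·(-2.5)·9 = 44.55
bd·Var[M] = 1.2·4.3·25.9 = 133.644
(ad+bc)·covariance of V and M = (-11.514)·12.4 = -142.7736
covariance of Q and S = 44.55 + 133.644 + (-142.7736) = 35.4204.

covariance of Q and S = 35.4204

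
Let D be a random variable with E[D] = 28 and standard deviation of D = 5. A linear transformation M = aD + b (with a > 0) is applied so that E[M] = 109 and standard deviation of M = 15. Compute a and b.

a = 3, b = 25

standard deviation of M = a·standard deviation of D (a > 0), so a = 15/5 = 3.
E[M] = a·E[D] + b, so b = 109 − 3·28 = 25.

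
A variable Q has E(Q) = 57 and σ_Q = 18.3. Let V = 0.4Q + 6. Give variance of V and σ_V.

V = 0.4Q + 6 is linear with a = 0.4, b = 6.
variance of Q = 18.3² = 334.89.
variance of V = a²·variance of Q = 0.4²·334.89 = 53.5824 (the additive constant 6 does not affect variance).
σ_V = |a|·σ_Q = |0.4|·18.3 = 7.32.

variance of V = 53.5824, σ_V = 7.32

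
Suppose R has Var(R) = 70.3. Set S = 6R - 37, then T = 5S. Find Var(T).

Var(S) = 6²·70.3 = 2530.8.
Var(T) = 5²·2530.8 = 63270.

Var(T) = 63270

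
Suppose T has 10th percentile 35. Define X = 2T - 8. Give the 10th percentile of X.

10th percentile of X = 62

Since a = 2 > 0 the transformation is increasing, so the 10th percentile of X = a·(P_{10} of T) + b = 2·35 + (-8) = 62.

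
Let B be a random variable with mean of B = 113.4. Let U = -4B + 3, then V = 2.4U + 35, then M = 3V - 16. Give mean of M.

mean of U = (-4)·113.4 + 3 = -450.6.
mean of V = 2.4·(-450.6) + 35 = -1046.44.
mean of M = 3·(-1046.44) + (-16) = -3155.32.

mean of M = -3155.32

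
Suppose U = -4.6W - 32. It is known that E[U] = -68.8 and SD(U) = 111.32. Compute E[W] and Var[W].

E[W] = 8, Var[W] = 585.64

From U = -4.6W - 32: E[U] = a·E[W] + b, so E[W] = (E[U] − b)/a = (-68.8 − (-32))/(-4.6) = 8.
Var[U] = 111.32² = 12392.1424.
Var[U] = a²·Var[W], so Var[W] = 12392.1424/(-4.6)² = 585.64.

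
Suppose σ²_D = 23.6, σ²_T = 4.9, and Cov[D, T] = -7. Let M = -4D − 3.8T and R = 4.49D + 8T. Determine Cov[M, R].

By bilinearity, Cov[M, R] = ac·σ²_D + bd·σ²_T + (ad+bc)·Cov[D, T], with a=-4, b=-3.8, c=4.49, d=8.
ac·σ²_D = (-4)·4.49·23.6 = -423.856
bd·σ²_T = (-3.8)·8·4.9 = -148.96
(ad+bc)·Cov[D, T] = (-49.062)·(-7) = 343.434
Cov[M, R] = -423.856 + (-148.96) + 343.434 = -229.382.

Cov[M, R] = -229.382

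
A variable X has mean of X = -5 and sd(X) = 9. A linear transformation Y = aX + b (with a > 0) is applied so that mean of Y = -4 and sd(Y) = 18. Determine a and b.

a = 2, b = 6

sd(Y) = a·sd(X) (a > 0), so a = 18/9 = 2.
mean of Y = a·mean of X + b, so b = -4 − 2·(-5) = 6.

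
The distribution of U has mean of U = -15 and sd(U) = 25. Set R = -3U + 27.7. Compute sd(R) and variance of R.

R = -3U + 27.7 is linear with a = -3, b = 27.7.
sd(R) = |a|·sd(U) = |-3|·25 = 75.
variance of U = 25² = 625.
variance of R = a²·variance of U = (-3)²·625 = 5625 (the additive constant 27.7 does not affect variance).

sd(R) = 75, variance of R = 5625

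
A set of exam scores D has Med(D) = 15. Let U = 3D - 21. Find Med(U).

A linear map preserves order up to sign, so Med(U) = a·Med(D) + b = 3·15 + (-21) = 24.

Med(U) = 24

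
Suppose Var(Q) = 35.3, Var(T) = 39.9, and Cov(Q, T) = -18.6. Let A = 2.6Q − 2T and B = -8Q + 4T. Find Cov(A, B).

By bilinearity, Cov(A, B) = ac·Var(Q) + bd·Var(T) + (ad+bc)·Cov(Q, T), with a=2.6, b=-2, c=-8, d=4.
ac·Var(Q) = 2.6·(-8)·35.3 = -734.24
bd·Var(T) = (-2)·4·39.9 = -319.2
(ad+bc)·Cov(Q, T) = (26.4)·(-18.6) = -491.04
Cov(A, B) = -734.24 + (-319.2) + (-491.04) = -1544.48.

Cov(A, B) = -1544.48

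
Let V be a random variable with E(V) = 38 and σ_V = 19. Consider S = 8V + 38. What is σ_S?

σ_S = 152

S = 8V + 38 is linear with a = 8, b = 38.
σ_S = |a|·σ_V = |8|·19 = 152.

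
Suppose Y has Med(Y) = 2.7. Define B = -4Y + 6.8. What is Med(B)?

Med(B) = -4

A linear map preserves order up to sign, so Med(B) = a·Med(Y) + b = (-4)·2.7 + 6.8 = -4.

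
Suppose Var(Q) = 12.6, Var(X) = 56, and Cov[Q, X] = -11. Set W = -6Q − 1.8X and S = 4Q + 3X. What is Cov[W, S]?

By bilinearity, Cov[W, S] = ac·Var(Q) + bd·Var(X) + (ad+bc)·Cov[Q, X], with a=-6, b=-1.8, c=4, d=3.
ac·Var(Q) = (-6)·4·12.6 = -302.4
bd·Var(X) = (-1.8)·3·56 = -302.4
(ad+bc)·Cov[Q, X] = (-25.2)·(-11) = 277.2
Cov[W, S] = -302.4 + (-302.4) + 277.2 = -327.6.

Cov[W, S] = -327.6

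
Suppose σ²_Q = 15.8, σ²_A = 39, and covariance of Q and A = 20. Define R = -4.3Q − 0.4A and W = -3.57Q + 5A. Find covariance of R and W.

covariance of R and W = -236.8942

By bilinearity, covariance of R and W = ac·σ²_Q + bd·σ²_A + (ad+bc)·covariance of Q and A, with a=-4.3, b=-0.4, c=-3.57, d=5.
ac·σ²_Q = (-4.3)·(-3.57)·15.8 = 242.5458
bd·σ²_A = (-0.4)·5·39 = -78
(ad+bc)·covariance of Q and A = (-20.072)·20 = -401.44
covariance of R and W = 242.5458 + (-78) + (-401.44) = -236.8942.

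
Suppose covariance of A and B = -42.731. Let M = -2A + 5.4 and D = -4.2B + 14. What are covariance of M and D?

covariance of M and D = -358.9404

covariance of M and D = a·c·covariance of A and B = (-2)·(-4.2)·(-42.731) = -358.9404. Additive constants drop out.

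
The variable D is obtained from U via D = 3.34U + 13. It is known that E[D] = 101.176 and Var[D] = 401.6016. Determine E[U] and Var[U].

From D = 3.34U + 13: E[D] = a·E[U] + b, so E[U] = (E[D] − b)/a = (101.176 − 13)/3.34 = 26.4.
Var[D] = a²·Var[U], so Var[U] = 401.6016/3.34² = 36.

E[U] = 26.4, Var[U] = 36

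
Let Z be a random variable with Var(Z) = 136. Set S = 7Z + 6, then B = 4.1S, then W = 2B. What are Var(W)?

Var(W) = 448087.36

Var(S) = 7²·136 = 6664.
Var(B) = 4.1²·6664 = 112021.84.
Var(W) = 2²·112021.84 = 448087.36.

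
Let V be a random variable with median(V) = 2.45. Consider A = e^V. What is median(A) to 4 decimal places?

median(A) = 11.5883

e^V is monotone on this domain, so median(A) = exp(2.45) ≈ 11.5883.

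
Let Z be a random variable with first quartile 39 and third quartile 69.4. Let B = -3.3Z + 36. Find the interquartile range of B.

IQR(B) = 100.32

IQR of Z = Q3 − Q1 = 69.4 − 39 = 30.4.
Under B = aZ + b, IQR(B) = |a|·IQR(Z) = |-3.3|·30.4 = 100.32 (shifts cancel; spread scales by |a|).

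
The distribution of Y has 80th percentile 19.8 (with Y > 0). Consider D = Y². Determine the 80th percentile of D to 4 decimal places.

Y² is increasing, so P_{80}(D) = g(P_{80}(Y)) = 392.04.

80th percentile of D = 392.04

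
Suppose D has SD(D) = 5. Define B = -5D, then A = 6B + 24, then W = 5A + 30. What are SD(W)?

SD(B) = |-5|·5 = 25.
SD(A) = |6|·25 = 150.
SD(W) = |5|·150 = 750.

SD(W) = 750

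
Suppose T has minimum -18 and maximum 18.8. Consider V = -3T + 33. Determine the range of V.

Range of T = 18.8 − (-18) = 36.8.
Range(V) = |a|·Range(T) = |-3|·36.8 = 110.4.

Range(V) = 110.4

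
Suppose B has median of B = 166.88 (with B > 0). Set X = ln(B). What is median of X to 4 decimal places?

median of X = 5.1173

ln(B) is monotone on this domain, so median of X = ln(166.88) ≈ 5.1173.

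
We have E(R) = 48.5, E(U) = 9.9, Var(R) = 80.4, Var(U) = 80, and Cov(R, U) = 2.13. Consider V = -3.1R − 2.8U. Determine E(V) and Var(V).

E(V) = -178.07, Var(V) = 1436.8208

E(V) = (-3.1)·E(R) + (-2.8)·E(U) = (-3.1)·48.5 + (-2.8)·9.9 = -178.07.
Var(V) = a²·Var(R) + b²·Var(U) + 2ab·Cov(R, U) with a = -3.1, b = -2.8.
= (-3.1)²·80.4 + (-2.8)²·80 + 2·(-3.1)·(-2.8)·2.13
= 772.644 + 627.2 + 36.9768 = 1436.8208.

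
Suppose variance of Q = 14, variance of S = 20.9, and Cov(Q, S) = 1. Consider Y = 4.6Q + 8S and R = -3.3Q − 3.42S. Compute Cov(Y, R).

Cov(Y, R) = -826.476

By bilinearity, Cov(Y, R) = ac·variance of Q + bd·variance of S + (ad+bc)·Cov(Q, S), with a=4.6, b=8, c=-3.3, d=-3.42.
ac·variance of Q = 4.6·(-3.3)·14 = -212.52
bd·variance of S = 8·(-3.42)·20.9 = -571.824
(ad+bc)·Cov(Q, S) = (-42.132)·1 = -42.132
Cov(Y, R) = -212.52 + (-571.824) + (-42.132) = -826.476.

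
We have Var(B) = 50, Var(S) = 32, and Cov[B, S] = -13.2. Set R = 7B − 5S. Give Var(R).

Var(R) = a²·Var(B) + b²·Var(S) + 2ab·Cov[B, S] with a = 7, b = -5.
= 7²·50 + (-5)²·32 + 2·7·(-5)·(-13.2)
= 2450 + 800 + 924 = 4174.

Var(R) = 4174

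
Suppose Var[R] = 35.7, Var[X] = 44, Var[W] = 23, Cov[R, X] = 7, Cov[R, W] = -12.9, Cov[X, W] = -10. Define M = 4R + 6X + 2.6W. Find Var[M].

Var[M] = a²·Var[R] + b²·Var[X] + c²·Var[W] + 2ab·Cov[R, X] + 2ac·Cov[R, W] + 2bc·Cov[X, W], with a = 4, b = 6, c = 2.6.
= 571.2 + 1584 + 155.48 + 336 + (-268.32) + (-312)
= 2066.36.

Var[M] = 2066.36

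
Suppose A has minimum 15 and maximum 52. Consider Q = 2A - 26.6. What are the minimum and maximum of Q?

a = 2 > 0, so min(Q) = a·min(A)+b = 2·15 + (-26.6) = 3.4 and max(Q) = 2·52 + (-26.6) = 77.4.

min(Q) = 3.4, max(Q) = 77.4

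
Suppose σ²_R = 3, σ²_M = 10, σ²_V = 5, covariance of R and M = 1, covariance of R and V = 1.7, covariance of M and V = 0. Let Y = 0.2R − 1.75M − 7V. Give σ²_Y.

σ²_Y = a²·σ²_R + b²·σ²_M + c²·σ²_V + 2ab·covariance of R and M + 2ac·covariance of R and V + 2bc·covariance of M and V, with a = 0.2, b = -1.75, c = -7.
= 0.12 + 30.625 + 245 + (-0.7) + (-4.76) + 0
= 270.285.

σ²_Y = 270.285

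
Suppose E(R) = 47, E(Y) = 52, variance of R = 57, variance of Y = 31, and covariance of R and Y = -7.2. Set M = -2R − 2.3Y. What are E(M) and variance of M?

E(M) = -213.6, variance of M = 325.75

E(M) = (-2)·E(R) + (-2.3)·E(Y) = (-2)·47 + (-2.3)·52 = -213.6.
variance of M = a²·variance of R + b²·variance of Y + 2ab·covariance of R and Y with a = -2, b = -2.3.
= (-2)²·57 + (-2.3)²·31 + 2·(-2)·(-2.3)·(-7.2)
= 228 + 163.99 + (-66.24) = 325.75.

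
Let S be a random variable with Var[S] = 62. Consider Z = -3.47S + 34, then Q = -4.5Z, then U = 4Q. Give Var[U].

Var[U] = 241877.5992

Var[Z] = (-3.47)²·62 = 746.5358.
Var[Q] = (-4.5)²·746.5358 = 15117.34995.
Var[U] = 4²·15117.34995 = 241877.5992.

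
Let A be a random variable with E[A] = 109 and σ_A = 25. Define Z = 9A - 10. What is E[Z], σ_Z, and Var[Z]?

E[Z] = 971, σ_Z = 225, Var[Z] = 50625

Z = 9A - 10 is linear with a = 9, b = -10.
E[Z] = a·E[A] + b = 9·109 + (-10) = 971.
σ_Z = |a|·σ_A = |9|·25 = 225.
Var[A] = 25² = 625.
Var[Z] = a²·Var[A] = 9²·625 = 50625 (the additive constant -10 does not affect variance).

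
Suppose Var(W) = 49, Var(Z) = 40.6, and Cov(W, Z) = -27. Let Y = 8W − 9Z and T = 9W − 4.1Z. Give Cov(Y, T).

By bilinearity, Cov(Y, T) = ac·Var(W) + bd·Var(Z) + (ad+bc)·Cov(W, Z), with a=8, b=-9, c=9, d=-4.1.
ac·Var(W) = 8·9·49 = 3528
bd·Var(Z) = (-9)·(-4.1)·40.6 = 1498.14
(ad+bc)·Cov(W, Z) = (-113.8)·(-27) = 3072.6
Cov(Y, T) = 3528 + 1498.14 + 3072.6 = 8098.74.

Cov(Y, T) = 8098.74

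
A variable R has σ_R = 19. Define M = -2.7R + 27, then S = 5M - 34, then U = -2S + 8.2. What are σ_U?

σ_M = |-2.7|·19 = 51.3.
σ_S = |5|·51.3 = 256.5.
σ_U = |-2|·256.5 = 513.

σ_U = 513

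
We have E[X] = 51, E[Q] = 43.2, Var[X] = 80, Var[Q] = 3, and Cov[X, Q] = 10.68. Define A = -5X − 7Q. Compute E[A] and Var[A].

E[A] = (-5)·E[X] + (-7)·E[Q] = (-5)·51 + (-7)·43.2 = -557.4.
Var[A] = a²·Var[X] + b²·Var[Q] + 2ab·Cov[X, Q] with a = -5, b = -7.
= (-5)²·80 + (-7)²·3 + 2·(-5)·(-7)·10.68
= 2000 + 147 + 747.6 = 2894.6.

E[A] = -557.4, Var[A] = 2894.6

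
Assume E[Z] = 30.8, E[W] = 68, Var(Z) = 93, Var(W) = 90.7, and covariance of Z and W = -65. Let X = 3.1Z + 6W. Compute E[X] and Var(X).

E[X] = 503.48, Var(X) = 1740.93

E[X] = 3.1·E[Z] + 6·E[W] = 3.1·30.8 + 6·68 = 503.48.
Var(X) = a²·Var(Z) + b²·Var(W) + 2ab·covariance of Z and W with a = 3.1, b = 6.
= 3.1²·93 + 6²·90.7 + 2·3.1·6·(-65)
= 893.73 + 3265.2 + (-2418) = 1740.93.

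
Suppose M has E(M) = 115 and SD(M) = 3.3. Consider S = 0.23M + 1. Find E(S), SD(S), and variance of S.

E(S) = 27.45, SD(S) = 0.759, variance of S = 0.576081

S = 0.23M + 1 is linear with a = 0.23, b = 1.
E(S) = a·E(M) + b = 0.23·115 + 1 = 27.45.
SD(S) = |a|·SD(M) = |0.23|·3.3 = 0.759.
variance of M = 3.3² = 10.89.
variance of S = a²·variance of M = 0.23²·10.89 = 0.576081 (the additive constant 1 does not affect variance).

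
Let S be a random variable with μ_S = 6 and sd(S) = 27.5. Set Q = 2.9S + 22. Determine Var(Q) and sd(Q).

Var(Q) = 6360.0625, sd(Q) = 79.75

Q = 2.9S + 22 is linear with a = 2.9, b = 22.
Var(S) = 27.5² = 756.25.
Var(Q) = a²·Var(S) = 2.9²·756.25 = 6360.0625 (the additive constant 22 does not affect variance).
sd(Q) = |a|·sd(S) = |2.9|·27.5 = 79.75.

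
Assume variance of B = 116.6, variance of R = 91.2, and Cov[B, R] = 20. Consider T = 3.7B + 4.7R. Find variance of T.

variance of T = 4306.462

variance of T = a²·variance of B + b²·variance of R + 2ab·Cov[B, R] with a = 3.7, b = 4.7.
= 3.7²·116.6 + 4.7²·91.2 + 2·3.7·4.7·20
= 1596.254 + 2014.608 + 695.6 = 4306.462.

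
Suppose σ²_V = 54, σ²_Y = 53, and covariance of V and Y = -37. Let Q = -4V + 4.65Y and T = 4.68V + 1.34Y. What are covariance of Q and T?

covariance of Q and T = -1287.511

By bilinearity, covariance of Q and T = ac·σ²_V + bd·σ²_Y + (ad+bc)·covariance of V and Y, with a=-4, b=4.65, c=4.68, d=1.34.
ac·σ²_V = (-4)·4.68·54 = -1010.88
bd·σ²_Y = 4.65·1.34·53 = 330.243
(ad+bc)·covariance of V and Y = (16.402)·(-37) = -606.874
covariance of Q and T = -1010.88 + 330.243 + (-606.874) = -1287.511.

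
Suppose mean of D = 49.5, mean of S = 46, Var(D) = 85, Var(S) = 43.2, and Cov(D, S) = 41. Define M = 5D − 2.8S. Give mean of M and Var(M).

mean of M = 118.7, Var(M) = 1315.688

mean of M = 5·mean of D + (-2.8)·mean of S = 5·49.5 + (-2.8)·46 = 118.7.
Var(M) = a²·Var(D) + b²·Var(S) + 2ab·Cov(D, S) with a = 5, b = -2.8.
= 5²·85 + (-2.8)²·43.2 + 2·5·(-2.8)·41
= 2125 + 338.688 + (-1148) = 1315.688.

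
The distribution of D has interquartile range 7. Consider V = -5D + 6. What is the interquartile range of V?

IQR(V) = 35

Under V = aD + b, IQR(V) = |a|·IQR(D) = |-5|·7 = 35 (shifts cancel; spread scales by |a|).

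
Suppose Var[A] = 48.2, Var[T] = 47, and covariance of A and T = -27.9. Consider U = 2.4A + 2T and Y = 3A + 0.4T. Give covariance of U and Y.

By bilinearity, covariance of U and Y = ac·Var[A] + bd·Var[T] + (ad+bc)·covariance of A and T, with a=2.4, b=2, c=3, d=0.4.
ac·Var[A] = 2.4·3·48.2 = 347.04
bd·Var[T] = 2·0.4·47 = 37.6
(ad+bc)·covariance of A and T = (6.96)·(-27.9) = -194.184
covariance of U and Y = 347.04 + 37.6 + (-194.184) = 190.456.

covariance of U and Y = 190.456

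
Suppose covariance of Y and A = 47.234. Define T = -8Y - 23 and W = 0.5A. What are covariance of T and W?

covariance of T and W = -188.936

covariance of T and W = a·c·covariance of Y and A = (-8)·0.5·47.234 = -188.936. Additive constants drop out.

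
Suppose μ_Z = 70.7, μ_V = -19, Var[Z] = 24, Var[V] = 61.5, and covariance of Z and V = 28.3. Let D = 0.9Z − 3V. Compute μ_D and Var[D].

μ_D = 0.9·μ_Z + (-3)·μ_V = 0.9·70.7 + (-3)·(-19) = 120.63.
Var[D] = a²·Var[Z] + b²·Var[V] + 2ab·covariance of Z and V with a = 0.9, b = -3.
= 0.9²·24 + (-3)²·61.5 + 2·0.9·(-3)·28.3
= 19.44 + 553.5 + (-152.82) = 420.12.

μ_D = 120.63, Var[D] = 420.12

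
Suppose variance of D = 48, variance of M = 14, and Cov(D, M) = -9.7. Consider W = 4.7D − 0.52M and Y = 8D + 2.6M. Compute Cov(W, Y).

By bilinearity, Cov(W, Y) = ac·variance of D + bd·variance of M + (ad+bc)·Cov(D, M), with a=4.7, b=-0.52, c=8, d=2.6.
ac·variance of D = 4.7·8·48 = 1804.8
bd·variance of M = (-0.52)·2.6·14 = -18.928
(ad+bc)·Cov(D, M) = (8.06)·(-9.7) = -78.182
Cov(W, Y) = 1804.8 + (-18.928) + (-78.182) = 1707.69.

Cov(W, Y) = 1707.69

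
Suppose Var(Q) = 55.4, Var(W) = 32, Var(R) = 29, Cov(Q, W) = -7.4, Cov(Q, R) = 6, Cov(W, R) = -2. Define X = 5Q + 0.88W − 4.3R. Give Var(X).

Var(X) = a²·Var(Q) + b²·Var(W) + c²·Var(R) + 2ab·Cov(Q, W) + 2ac·Cov(Q, R) + 2bc·Cov(W, R), with a = 5, b = 0.88, c = -4.3.
= 1385 + 24.7808 + 536.21 + (-65.12) + (-258) + 15.136
= 1638.0068.

Var(X) = 1638.0068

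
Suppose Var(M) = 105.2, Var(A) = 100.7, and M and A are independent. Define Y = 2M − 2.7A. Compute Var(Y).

Var(Y) = 1154.903

Var(Y) = a²·Var(M) + b²·Var(A) + 2ab·Cov(M, A) with a = 2, b = -2.7.
Independence gives Cov(M, A) = 0.
= 2²·105.2 + (-2.7)²·100.7 + 2·2·(-2.7)·0
= 420.8 + 734.103 + 0 = 1154.903.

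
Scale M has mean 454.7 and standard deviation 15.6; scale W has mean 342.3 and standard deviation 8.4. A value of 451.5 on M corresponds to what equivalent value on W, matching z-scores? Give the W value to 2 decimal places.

W = 340.58

z = (451.5 − 454.7)/15.6 ≈ -0.2051.
W = 342.3 + z·8.4 = 342.3 + (451.5 − 454.7)·8.4/15.6 ≈ 340.58.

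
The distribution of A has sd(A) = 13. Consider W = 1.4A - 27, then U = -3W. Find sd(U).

sd(U) = 54.6

sd(W) = |1.4|·13 = 18.2.
sd(U) = |-3|·18.2 = 54.6.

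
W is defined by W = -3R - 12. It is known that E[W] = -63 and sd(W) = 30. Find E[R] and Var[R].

E[R] = 17, Var[R] = 100

From W = -3R - 12: E[W] = a·E[R] + b, so E[R] = (E[W] − b)/a = (-63 − (-12))/(-3) = 17.
Var[W] = 30² = 900.
Var[W] = a²·Var[R], so Var[R] = 900/(-3)² = 100.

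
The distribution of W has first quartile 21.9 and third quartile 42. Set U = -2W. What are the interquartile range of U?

IQR(U) = 40.2

IQR of W = Q3 − Q1 = 42 − 21.9 = 20.1.
Under U = aW + b, IQR(U) = |a|·IQR(W) = |-2|·20.1 = 40.2 (shifts cancel; spread scales by |a|).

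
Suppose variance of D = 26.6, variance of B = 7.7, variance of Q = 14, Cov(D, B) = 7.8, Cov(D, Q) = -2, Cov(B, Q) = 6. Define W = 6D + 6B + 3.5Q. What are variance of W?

variance of W = 2135.9

variance of W = a²·variance of D + b²·variance of B + c²·variance of Q + 2ab·Cov(D, B) + 2ac·Cov(D, Q) + 2bc·Cov(B, Q), with a = 6, b = 6, c = 3.5.
= 957.6 + 277.2 + 171.5 + 561.6 + (-84) + 252
= 2135.9.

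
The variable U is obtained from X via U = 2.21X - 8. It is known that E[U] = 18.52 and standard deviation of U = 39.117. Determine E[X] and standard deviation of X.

From U = 2.21X - 8: E[U] = a·E[X] + b, so E[X] = (E[U] − b)/a = (18.52 − (-8))/2.21 = 12.
standard deviation of U = |a|·standard deviation of X, so standard deviation of X = 39.117/|2.21| = 17.7.

E[X] = 12, standard deviation of X = 17.7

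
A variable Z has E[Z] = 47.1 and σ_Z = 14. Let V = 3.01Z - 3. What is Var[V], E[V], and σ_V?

V = 3.01Z - 3 is linear with a = 3.01, b = -3.
Var[Z] = 14² = 196.
Var[V] = a²·Var[Z] = 3.01²·196 = 1775.7796 (the additive constant -3 does not affect variance).
E[V] = a·E[Z] + b = 3.01·47.1 + (-3) = 138.771.
σ_V = |a|·σ_Z = |3.01|·14 = 42.14.

Var[V] = 1775.7796, E[V] = 138.771, σ_V = 42.14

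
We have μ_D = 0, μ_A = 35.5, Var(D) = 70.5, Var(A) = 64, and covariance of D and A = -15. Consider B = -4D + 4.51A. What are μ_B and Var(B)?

μ_B = 160.105, Var(B) = 2970.9664

μ_B = (-4)·μ_D + 4.51·μ_A = (-4)·0 + 4.51·35.5 = 160.105.
Var(B) = a²·Var(D) + b²·Var(A) + 2ab·covariance of D and A with a = -4, b = 4.51.
= (-4)²·70.5 + 4.51²·64 + 2·(-4)·4.51·(-15)
= 1128 + 1301.7664 + 541.2 = 2970.9664.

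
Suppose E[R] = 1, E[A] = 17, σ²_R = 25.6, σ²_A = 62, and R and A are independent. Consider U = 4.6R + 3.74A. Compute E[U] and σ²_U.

E[U] = 68.18, σ²_U = 1408.9272

E[U] = 4.6·E[R] + 3.74·E[A] = 4.6·1 + 3.74·17 = 68.18.
σ²_U = a²·σ²_R + b²·σ²_A + 2ab·covariance of R and A with a = 4.6, b = 3.74.
Independence gives covariance of R and A = 0.
= 4.6²·25.6 + 3.74²·62 + 2·4.6·3.74·0
= 541.696 + 867.2312 + 0 = 1408.9272.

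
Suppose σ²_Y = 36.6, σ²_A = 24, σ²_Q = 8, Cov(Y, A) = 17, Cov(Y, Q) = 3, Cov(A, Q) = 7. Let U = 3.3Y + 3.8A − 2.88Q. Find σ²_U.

σ²_U = a²·σ²_Y + b²·σ²_A + c²·σ²_Q + 2ab·Cov(Y, A) + 2ac·Cov(Y, Q) + 2bc·Cov(A, Q), with a = 3.3, b = 3.8, c = -2.88.
= 398.574 + 346.56 + 66.3552 + 426.36 + (-57.024) + (-153.216)
= 1027.6092.

σ²_U = 1027.6092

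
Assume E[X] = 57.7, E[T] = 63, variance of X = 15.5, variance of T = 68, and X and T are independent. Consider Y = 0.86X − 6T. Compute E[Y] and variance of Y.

E[Y] = 0.86·E[X] + (-6)·E[T] = 0.86·57.7 + (-6)·63 = -328.378.
variance of Y = a²·variance of X + b²·variance of T + 2ab·Cov(X, T) with a = 0.86, b = -6.
Independence gives Cov(X, T) = 0.
= 0.86²·15.5 + (-6)²·68 + 2·0.86·(-6)·0
= 11.4638 + 2448 + 0 = 2459.4638.

E[Y] = -328.378, variance of Y = 2459.4638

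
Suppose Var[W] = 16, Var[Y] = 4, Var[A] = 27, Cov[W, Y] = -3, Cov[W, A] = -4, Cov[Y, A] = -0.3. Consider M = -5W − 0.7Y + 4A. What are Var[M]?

Var[M] = 974.64

Var[M] = a²·Var[W] + b²·Var[Y] + c²·Var[A] + 2ab·Cov[W, Y] + 2ac·Cov[W, A] + 2bc·Cov[Y, A], with a = -5, b = -0.7, c = 4.
= 400 + 1.96 + 432 + (-21) + 160 + 1.68
= 974.64.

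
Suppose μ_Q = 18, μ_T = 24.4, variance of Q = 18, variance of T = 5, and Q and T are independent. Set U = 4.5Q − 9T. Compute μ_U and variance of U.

μ_U = -138.6, variance of U = 769.5

μ_U = 4.5·μ_Q + (-9)·μ_T = 4.5·18 + (-9)·24.4 = -138.6.
variance of U = a²·variance of Q + b²·variance of T + 2ab·Cov(Q, T) with a = 4.5, b = -9.
Independence gives Cov(Q, T) = 0.
= 4.5²·18 + (-9)²·5 + 2·4.5·(-9)·0
= 364.5 + 405 + 0 = 769.5.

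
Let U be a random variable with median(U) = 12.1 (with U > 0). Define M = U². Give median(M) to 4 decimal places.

median(M) = 146.41

U² is monotone on this domain, so median(M) = square(12.1) = 146.41.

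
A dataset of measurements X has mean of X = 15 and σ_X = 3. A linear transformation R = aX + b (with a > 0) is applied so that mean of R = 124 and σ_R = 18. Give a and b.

σ_R = a·σ_X (a > 0), so a = 18/3 = 6.
mean of R = a·mean of X + b, so b = 124 − 6·15 = 34.

a = 6, b = 34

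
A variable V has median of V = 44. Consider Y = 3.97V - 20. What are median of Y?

median of Y = 154.68

A linear map preserves order up to sign, so median of Y = a·median of V + b = 3.97·44 + (-20) = 154.68.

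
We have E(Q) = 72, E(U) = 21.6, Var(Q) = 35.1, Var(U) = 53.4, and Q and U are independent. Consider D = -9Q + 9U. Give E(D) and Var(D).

E(D) = (-9)·E(Q) + 9·E(U) = (-9)·72 + 9·21.6 = -453.6.
Var(D) = a²·Var(Q) + b²·Var(U) + 2ab·covariance of Q and U with a = -9, b = 9.
Independence gives covariance of Q and U = 0.
= (-9)²·35.1 + 9²·53.4 + 2·(-9)·9·0
= 2843.1 + 4325.4 + 0 = 7168.5.

E(D) = -453.6, Var(D) = 7168.5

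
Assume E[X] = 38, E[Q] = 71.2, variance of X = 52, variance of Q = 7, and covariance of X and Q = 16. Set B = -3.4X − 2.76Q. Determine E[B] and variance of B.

E[B] = -325.712, variance of B = 954.7312

E[B] = (-3.4)·E[X] + (-2.76)·E[Q] = (-3.4)·38 + (-2.76)·71.2 = -325.712.
variance of B = a²·variance of X + b²·variance of Q + 2ab·covariance of X and Q with a = -3.4, b = -2.76.
= (-3.4)²·52 + (-2.76)²·7 + 2·(-3.4)·(-2.76)·16
= 601.12 + 53.3232 + 300.288 = 954.7312.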